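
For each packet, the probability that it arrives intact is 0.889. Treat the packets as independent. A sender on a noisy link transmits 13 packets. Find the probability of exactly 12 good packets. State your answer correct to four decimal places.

X ~ Binomial(n=13, p=0.889).
P(X=12) = C(13,12) · p^12 · (1−p)^1
= 13 · 0.24368 · 0.111 = 0.351631

0.3516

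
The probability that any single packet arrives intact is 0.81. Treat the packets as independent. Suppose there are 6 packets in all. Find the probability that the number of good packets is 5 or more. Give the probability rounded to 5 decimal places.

0.67992

X ~ Binomial(6, 0.81); P(X ≥ 5) = Σ C(6,k) p^k (1−p)^(6−k) over k:
  k=5: C(6,5)·0.81^5·0.19^1 = 0.3974934
  k=6: C(6,6)·0.81^6·0.19^0 = 0.2824295
Total = 0.6799230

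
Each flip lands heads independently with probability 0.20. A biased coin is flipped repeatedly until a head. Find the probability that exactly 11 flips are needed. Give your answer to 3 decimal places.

0.021

Geometric (trials to first success), p = 0.20.
P(Y = 11) = (1−p)^10 · p = 0.10737 · 0.20 = 0.02147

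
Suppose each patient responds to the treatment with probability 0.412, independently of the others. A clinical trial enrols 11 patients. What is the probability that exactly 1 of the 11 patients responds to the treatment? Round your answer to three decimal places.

X ~ Binomial(n=11, p=0.412).
P(X=1) = C(11,1) · p^1 · (1−p)^10
= 11 · 0.412 · 0.0049405 = 0.02239

0.022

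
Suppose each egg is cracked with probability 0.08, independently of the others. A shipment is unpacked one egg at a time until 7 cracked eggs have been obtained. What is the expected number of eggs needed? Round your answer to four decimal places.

Y = total eggs until the seventh success; negative binomial with r=7, p=0.08.
E[Y] = r / p = 7 / 0.08 = 87.500000

87.5000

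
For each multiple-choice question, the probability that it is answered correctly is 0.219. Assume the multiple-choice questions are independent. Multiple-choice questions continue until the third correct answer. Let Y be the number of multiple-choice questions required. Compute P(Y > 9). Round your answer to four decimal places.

Needing more than 9 multiple-choice questions ⇔ fewer than 3 successes in the first 9. With X ~ Binomial(9, 0.219), P(Y > 9) = P(X ≤ 2).
  k=0: C(9,0)·0.219^0·0.781^9 = 0.108108
  k=1: C(9,1)·0.219^1·0.781^8 = 0.272832
  k=2: C(9,2)·0.219^2·0.781^7 = 0.306019
P(X ≤ 2) = 0.686959

0.6870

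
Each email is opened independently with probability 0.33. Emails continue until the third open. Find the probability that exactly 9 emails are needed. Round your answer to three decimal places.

Y = trial on which the third success occurs; negative binomial, r=3, p=0.33.
P(Y=9) = C(8,2) · p^3 · (1−p)^6
= 28 · 0.035937 · 0.090458 = 0.09102

0.091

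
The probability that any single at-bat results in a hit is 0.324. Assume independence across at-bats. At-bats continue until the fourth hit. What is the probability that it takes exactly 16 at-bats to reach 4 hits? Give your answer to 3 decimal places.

0.046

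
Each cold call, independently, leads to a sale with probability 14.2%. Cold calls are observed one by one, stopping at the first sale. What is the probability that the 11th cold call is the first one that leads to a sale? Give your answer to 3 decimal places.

Geometric (trials to first success), p = 0.142.
P(Y = 11) = (1−p)^10 · p = 0.21621 · 0.142 = 0.03070

0.031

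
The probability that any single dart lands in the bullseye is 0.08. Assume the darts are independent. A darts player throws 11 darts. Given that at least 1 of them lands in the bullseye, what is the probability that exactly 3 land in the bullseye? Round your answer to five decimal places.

0.07222

X ~ Binomial(11, 0.08). Want P(X=3 | X≥1) = P(X=3) / P(X≥1).
P(X=3) = C(11,3)·0.08^3·0.92^8 = 0.0433567
P(X≥1) = 1 − 0.3996374 = 0.6003626
Ratio = 0.0433567 / 0.6003626 = 0.0722176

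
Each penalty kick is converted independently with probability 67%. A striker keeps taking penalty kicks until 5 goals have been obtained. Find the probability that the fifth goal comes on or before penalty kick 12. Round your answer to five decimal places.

0.98240

Finishing within 12 penalty kicks ⇔ at least 5 successes in the first 12. With X ~ Binomial(12, 0.67), P(Y ≤ 12) = 1 − P(X ≤ 4).
  k=0: C(12,0)·0.67^0·0.33^12 = 0.0000017
  k=1: C(12,1)·0.67^1·0.33^11 = 0.0000406
  k=2: C(12,2)·0.67^2·0.33^10 = 0.0004538
  k=3: C(12,3)·0.67^3·0.33^9 = 0.0030709
  k=4: C(12,4)·0.67^4·0.33^8 = 0.0140287
1 − 0.0175957 = 0.9824043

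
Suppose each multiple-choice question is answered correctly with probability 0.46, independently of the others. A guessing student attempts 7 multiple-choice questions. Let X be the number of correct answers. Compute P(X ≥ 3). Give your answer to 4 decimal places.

0.7027

X ~ Binomial(7, 0.46); P(X ≥ 3) = Σ C(7,k) p^k (1−p)^(7−k) over k:
  k=3: C(7,3)·0.46^3·0.54^4 = 0.289679
  k=4: C(7,4)·0.46^4·0.54^3 = 0.246763
  k=5: C(7,5)·0.46^5·0.54^2 = 0.126123
  k=6: C(7,6)·0.46^6·0.54^1 = 0.035813
  k=7: C(7,7)·0.46^7·0.54^0 = 0.004358
Total = 0.702737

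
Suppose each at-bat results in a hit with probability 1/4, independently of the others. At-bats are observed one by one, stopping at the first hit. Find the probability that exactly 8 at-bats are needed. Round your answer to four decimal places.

Geometric (trials to first success), p = 0.25.
P(Y = 8) = (1−p)^7 · p = 0.13348 · 0.25 = 0.033371

0.0334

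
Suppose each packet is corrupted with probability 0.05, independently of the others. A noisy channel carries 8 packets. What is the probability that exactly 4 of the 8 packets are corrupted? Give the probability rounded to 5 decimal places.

0.00036

X ~ Binomial(n=8, p=0.05).
P(X=4) = C(8,4) · p^4 · (1−p)^4
= 70 · 6.25e-06 · 0.81451 = 0.0003563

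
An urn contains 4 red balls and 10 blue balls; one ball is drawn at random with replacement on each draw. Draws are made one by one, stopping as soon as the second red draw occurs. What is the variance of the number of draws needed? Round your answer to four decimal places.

17.5000

Y = total draws until the second success; negative binomial with r=2, p=0.285714.
Var(Y) = r(1−p)/p² = 2·0.714286 / 0.285714² = 17.500000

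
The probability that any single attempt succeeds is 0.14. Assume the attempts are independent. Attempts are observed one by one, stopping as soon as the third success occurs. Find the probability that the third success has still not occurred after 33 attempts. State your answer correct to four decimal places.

0.1404

Needing more than 33 attempts ⇔ fewer than 3 successes in the first 33. With X ~ Binomial(33, 0.14), P(Y > 33) = P(X ≤ 2).
  k=0: C(33,0)·0.14^0·0.86^33 = 0.006894
  k=1: C(33,1)·0.14^1·0.86^32 = 0.037033
  k=2: C(33,2)·0.14^2·0.86^31 = 0.096459
P(X ≤ 2) = 0.140386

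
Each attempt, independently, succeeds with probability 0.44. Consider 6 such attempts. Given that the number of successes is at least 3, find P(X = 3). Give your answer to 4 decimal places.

0.5559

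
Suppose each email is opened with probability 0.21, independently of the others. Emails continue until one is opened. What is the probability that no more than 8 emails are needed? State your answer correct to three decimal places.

0.848

Y = number of emails to the first success; geometric, p = 0.21.
P(Y ≤ 8) = 1 − (1−p)^8 = 1 − 0.15171 = 0.84829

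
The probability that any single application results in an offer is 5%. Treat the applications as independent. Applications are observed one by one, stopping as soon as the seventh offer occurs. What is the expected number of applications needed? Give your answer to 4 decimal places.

Y = total applications until the seventh success; negative binomial with r=7, p=0.05.
E[Y] = r / p = 7 / 0.05 = 140.000000

140.0000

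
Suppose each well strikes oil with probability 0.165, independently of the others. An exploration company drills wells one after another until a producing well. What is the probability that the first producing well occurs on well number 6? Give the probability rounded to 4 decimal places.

0.0670

Geometric (trials to first success), p = 0.165.
P(Y = 6) = (1−p)^5 · p = 0.40591 · 0.165 = 0.066976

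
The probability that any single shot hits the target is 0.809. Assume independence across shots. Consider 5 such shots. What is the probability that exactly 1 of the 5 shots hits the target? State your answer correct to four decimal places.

X ~ Binomial(n=5, p=0.809).
P(X=1) = C(5,1) · p^1 · (1−p)^4
= 5 · 0.809 · 0.0013309 = 0.005383

0.0054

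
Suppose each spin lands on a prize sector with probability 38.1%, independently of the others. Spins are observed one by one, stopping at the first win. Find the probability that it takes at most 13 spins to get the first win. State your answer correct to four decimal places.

Y = number of spins to the first success; geometric, p = 0.381.
P(Y ≤ 13) = 1 − (1−p)^13 = 1 − 0.001959 = 0.998041

0.9980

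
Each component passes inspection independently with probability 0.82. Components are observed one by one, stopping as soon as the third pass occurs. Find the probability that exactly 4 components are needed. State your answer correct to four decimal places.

Y = trial on which the third success occurs; negative binomial, r=3, p=0.82.
P(Y=4) = C(3,2) · p^3 · (1−p)^1
= 3 · 0.55137 · 0.18 = 0.297739

0.2977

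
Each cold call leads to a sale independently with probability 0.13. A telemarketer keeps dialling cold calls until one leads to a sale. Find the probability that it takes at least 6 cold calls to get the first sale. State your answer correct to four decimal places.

0.4984

Y = number of cold calls to the first success; geometric, p = 0.13.
P(Y > 5) = P(first 5 all fail) = (1−p)^5 = 0.498421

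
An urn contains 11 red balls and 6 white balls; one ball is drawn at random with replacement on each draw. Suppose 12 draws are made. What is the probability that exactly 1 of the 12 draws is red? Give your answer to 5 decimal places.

X ~ Binomial(n=12, p=0.647059).
P(X=1) = C(12,1) · p^1 · (1−p)^11
= 12 · 0.64706 · 1.0586e-05 = 0.0000822

0.00008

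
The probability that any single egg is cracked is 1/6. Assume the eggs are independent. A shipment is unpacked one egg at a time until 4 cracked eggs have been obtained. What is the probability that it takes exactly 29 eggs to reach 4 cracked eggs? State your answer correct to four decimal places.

Y = trial on which the fourth success occurs; negative binomial, r=4, p=0.166667.
P(Y=29) = C(28,3) · p^4 · (1−p)^25
= 3276 · 0.0007716 · 0.010483 = 0.026498

0.0265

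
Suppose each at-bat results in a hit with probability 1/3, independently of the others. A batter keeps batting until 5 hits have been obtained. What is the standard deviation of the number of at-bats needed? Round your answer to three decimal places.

5.477

Y = total at-bats until the fifth success; negative binomial with r=5, p=0.333333.
SD(Y) = √[r(1−p)/p²] = √(30.00000) = 5.47723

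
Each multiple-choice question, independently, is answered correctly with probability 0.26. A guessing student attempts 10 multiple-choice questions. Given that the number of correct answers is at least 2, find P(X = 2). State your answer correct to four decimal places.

0.3517

X ~ Binomial(10, 0.26). Want P(X=2 | X≥2) = P(X=2) / P(X≥2).
P(X=2) = C(10,2)·0.26^2·0.74^8 = 0.273535
P(X≥2) = 1 − 0.049240 − 0.173005 = 0.777755
Ratio = 0.273535 / 0.777755 = 0.351698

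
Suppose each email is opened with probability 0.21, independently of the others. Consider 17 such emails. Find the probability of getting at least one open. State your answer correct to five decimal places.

0.98182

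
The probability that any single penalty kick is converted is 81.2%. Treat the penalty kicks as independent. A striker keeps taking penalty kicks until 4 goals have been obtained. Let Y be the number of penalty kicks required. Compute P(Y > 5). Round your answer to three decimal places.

Needing more than 5 penalty kicks ⇔ fewer than 4 successes in the first 5. With X ~ Binomial(5, 0.812), P(Y > 5) = P(X ≤ 3).
  k=0: C(5,0)·0.812^0·0.188^5 = 0.00023
  k=1: C(5,1)·0.812^1·0.188^4 = 0.00507
  k=2: C(5,2)·0.812^2·0.188^3 = 0.04381
  k=3: C(5,3)·0.812^3·0.188^2 = 0.18923
P(X ≤ 3) = 0.23835

0.238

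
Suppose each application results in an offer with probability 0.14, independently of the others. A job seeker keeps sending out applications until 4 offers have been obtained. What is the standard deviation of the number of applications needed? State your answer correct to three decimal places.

Y = total applications until the fourth success; negative binomial with r=4, p=0.14.
SD(Y) = √[r(1−p)/p²] = √(175.51020) = 13.24803

13.248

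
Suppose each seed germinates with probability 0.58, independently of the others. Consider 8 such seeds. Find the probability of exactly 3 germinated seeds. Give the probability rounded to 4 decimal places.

X ~ Binomial(n=8, p=0.58).
P(X=3) = C(8,3) · p^3 · (1−p)^5
= 56 · 0.19511 · 0.013069 = 0.142797

0.1428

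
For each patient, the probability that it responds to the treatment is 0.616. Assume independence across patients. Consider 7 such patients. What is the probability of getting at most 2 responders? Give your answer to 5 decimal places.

0.08159

X ~ Binomial(7, 0.616); P(X ≤ 2) = Σ C(7,k) p^k (1−p)^(7−k) over k:
  k=0: C(7,0)·0.616^0·0.384^7 = 0.0012312
  k=1: C(7,1)·0.616^1·0.384^6 = 0.0138250
  k=2: C(7,2)·0.616^2·0.384^5 = 0.0665330
Total = 0.0815892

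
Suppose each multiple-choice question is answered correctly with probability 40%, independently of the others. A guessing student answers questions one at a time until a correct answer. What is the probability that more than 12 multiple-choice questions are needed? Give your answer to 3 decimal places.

0.002

Y = number of multiple-choice questions to the first success; geometric, p = 0.40.
P(Y > 12) = P(first 12 all fail) = (1−p)^12 = 0.00218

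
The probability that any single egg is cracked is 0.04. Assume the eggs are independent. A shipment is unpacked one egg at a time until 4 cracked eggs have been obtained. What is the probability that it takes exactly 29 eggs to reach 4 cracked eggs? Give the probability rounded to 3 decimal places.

Y = trial on which the fourth success occurs; negative binomial, r=4, p=0.04.
P(Y=29) = C(28,3) · p^4 · (1−p)^25
= 3276 · 2.56e-06 · 0.3604 = 0.00302

0.003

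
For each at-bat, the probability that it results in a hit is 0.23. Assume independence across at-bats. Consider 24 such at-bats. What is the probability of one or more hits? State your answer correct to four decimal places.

0.9981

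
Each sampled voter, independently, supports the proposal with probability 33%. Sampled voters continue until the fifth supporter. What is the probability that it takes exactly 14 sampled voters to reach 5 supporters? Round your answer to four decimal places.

Y = trial on which the fifth success occurs; negative binomial, r=5, p=0.33.
P(Y=14) = C(13,4) · p^5 · (1−p)^9
= 715 · 0.0039135 · 0.027207 = 0.076129

0.0761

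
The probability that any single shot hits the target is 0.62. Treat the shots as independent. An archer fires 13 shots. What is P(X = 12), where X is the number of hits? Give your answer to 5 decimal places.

0.01594

X ~ Binomial(n=13, p=0.62).
P(X=12) = C(13,12) · p^12 · (1−p)^1
= 13 · 0.0032263 · 0.38 = 0.0159378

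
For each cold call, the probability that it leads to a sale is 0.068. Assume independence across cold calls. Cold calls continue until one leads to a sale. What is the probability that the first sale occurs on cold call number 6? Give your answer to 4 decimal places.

Geometric (trials to first success), p = 0.068.
P(Y = 6) = (1−p)^5 · p = 0.7032 · 0.068 = 0.047818

0.0478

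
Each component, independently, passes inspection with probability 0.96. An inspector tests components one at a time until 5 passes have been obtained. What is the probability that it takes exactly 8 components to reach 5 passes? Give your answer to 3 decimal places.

0.002

Y = trial on which the fifth success occurs; negative binomial, r=5, p=0.96.
P(Y=8) = C(7,4) · p^5 · (1−p)^3
= 35 · 0.81537 · 6.4e-05 = 0.00183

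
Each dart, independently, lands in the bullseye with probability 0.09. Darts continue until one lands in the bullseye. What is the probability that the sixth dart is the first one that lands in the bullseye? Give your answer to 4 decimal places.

Geometric (trials to first success), p = 0.09.
P(Y = 6) = (1−p)^5 · p = 0.62403 · 0.09 = 0.056163

0.0562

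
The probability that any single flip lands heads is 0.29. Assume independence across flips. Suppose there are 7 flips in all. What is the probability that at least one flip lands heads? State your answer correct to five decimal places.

0.90905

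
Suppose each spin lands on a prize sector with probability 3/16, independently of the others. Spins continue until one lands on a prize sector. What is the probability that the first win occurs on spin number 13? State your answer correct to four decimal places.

0.0155

Geometric (trials to first success), p = 0.1875.
P(Y = 13) = (1−p)^12 · p = 0.082771 · 0.1875 = 0.015520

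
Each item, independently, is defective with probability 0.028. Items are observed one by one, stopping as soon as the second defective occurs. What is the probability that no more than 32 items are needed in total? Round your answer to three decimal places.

0.225

Finishing within 32 items ⇔ at least 2 successes in the first 32. With X ~ Binomial(32, 0.028), P(Y ≤ 32) = 1 − P(X ≤ 1).
  k=0: C(32,0)·0.028^0·0.972^32 = 0.40301
  k=1: C(32,1)·0.028^1·0.972^31 = 0.37150
1 − 0.77452 = 0.22548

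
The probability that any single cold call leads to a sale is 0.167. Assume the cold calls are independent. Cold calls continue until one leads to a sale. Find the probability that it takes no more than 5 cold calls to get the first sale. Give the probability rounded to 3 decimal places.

0.599

Y = number of cold calls to the first success; geometric, p = 0.167.
P(Y ≤ 5) = 1 − (1−p)^5 = 1 − 0.40107 = 0.59893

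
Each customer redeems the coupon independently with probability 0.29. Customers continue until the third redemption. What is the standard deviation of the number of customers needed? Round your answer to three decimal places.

5.033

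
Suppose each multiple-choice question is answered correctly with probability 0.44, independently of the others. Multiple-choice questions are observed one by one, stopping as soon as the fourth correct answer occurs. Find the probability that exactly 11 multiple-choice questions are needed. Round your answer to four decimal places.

0.0777

Y = trial on which the fourth success occurs; negative binomial, r=4, p=0.44.
P(Y=11) = C(10,3) · p^4 · (1−p)^7
= 120 · 0.037481 · 0.017271 = 0.077680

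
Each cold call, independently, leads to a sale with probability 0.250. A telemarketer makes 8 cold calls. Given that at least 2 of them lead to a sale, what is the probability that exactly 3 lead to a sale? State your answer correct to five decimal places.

X ~ Binomial(8, 0.25). Want P(X=3 | X≥2) = P(X=3) / P(X≥2).
P(X=3) = C(8,3)·0.25^3·0.75^5 = 0.2076416
P(X≥2) = 1 − 0.1001129 − 0.2669678 = 0.6329193
Ratio = 0.2076416 / 0.6329193 = 0.3280696

0.32807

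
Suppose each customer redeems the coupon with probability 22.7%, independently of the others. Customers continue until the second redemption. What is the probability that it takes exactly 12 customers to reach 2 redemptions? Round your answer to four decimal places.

Y = trial on which the second success occurs; negative binomial, r=2, p=0.227.
P(Y=12) = C(11,1) · p^2 · (1−p)^10
= 11 · 0.051529 · 0.076172 = 0.043176

0.0432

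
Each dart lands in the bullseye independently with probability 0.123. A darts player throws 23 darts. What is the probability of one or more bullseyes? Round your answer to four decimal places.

0.9511

P(at least one) = 1 − P(none) = 1 − (1 − 0.123)^23
= 1 − 0.048864 = 0.951136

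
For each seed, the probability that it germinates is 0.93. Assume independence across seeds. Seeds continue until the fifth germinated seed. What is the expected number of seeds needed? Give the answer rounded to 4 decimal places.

5.3763

Y = total seeds until the fifth success; negative binomial with r=5, p=0.93.
E[Y] = r / p = 5 / 0.93 = 5.376344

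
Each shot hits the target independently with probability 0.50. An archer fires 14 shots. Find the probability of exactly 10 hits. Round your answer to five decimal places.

X ~ Binomial(n=14, p=0.50).
P(X=10) = C(14,10) · p^10 · (1−p)^4
= 1001 · 0.00097656 · 0.0625 = 0.0610962

0.06110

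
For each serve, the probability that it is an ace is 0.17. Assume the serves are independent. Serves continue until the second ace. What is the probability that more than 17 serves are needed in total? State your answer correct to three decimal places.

0.189

Needing more than 17 serves ⇔ fewer than 2 successes in the first 17. With X ~ Binomial(17, 0.17), P(Y > 17) = P(X ≤ 1).
  k=0: C(17,0)·0.17^0·0.83^17 = 0.04210
  k=1: C(17,1)·0.17^1·0.83^16 = 0.14660
P(X ≤ 1) = 0.18871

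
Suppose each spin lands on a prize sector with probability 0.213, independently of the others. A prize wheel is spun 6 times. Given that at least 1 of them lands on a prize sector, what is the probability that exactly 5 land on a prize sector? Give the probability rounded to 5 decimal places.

X ~ Binomial(6, 0.213). Want P(X=5 | X≥1) = P(X=5) / P(X≥1).
P(X=5) = C(6,5)·0.213^5·0.787^1 = 0.0020703
P(X≥1) = 1 − 0.2376011 = 0.7623989
Ratio = 0.0020703 / 0.7623989 = 0.0027154

0.00272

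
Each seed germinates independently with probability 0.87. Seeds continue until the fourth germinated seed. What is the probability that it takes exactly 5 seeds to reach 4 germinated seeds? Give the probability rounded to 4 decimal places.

0.2979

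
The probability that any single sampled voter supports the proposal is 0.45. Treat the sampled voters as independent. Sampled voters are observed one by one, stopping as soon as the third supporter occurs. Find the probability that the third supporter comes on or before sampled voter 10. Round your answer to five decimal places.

0.90044

Finishing within 10 sampled voters ⇔ at least 3 successes in the first 10. With X ~ Binomial(10, 0.45), P(Y ≤ 10) = 1 − P(X ≤ 2).
  k=0: C(10,0)·0.45^0·0.55^10 = 0.0025330
  k=1: C(10,1)·0.45^1·0.55^9 = 0.0207241
  k=2: C(10,2)·0.45^2·0.55^8 = 0.0763026
1 − 0.0995597 = 0.9004403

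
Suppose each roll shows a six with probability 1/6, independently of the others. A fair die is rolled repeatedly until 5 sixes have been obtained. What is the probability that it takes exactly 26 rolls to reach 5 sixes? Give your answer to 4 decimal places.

0.0354

Y = trial on which the fifth success occurs; negative binomial, r=5, p=0.166667.
P(Y=26) = C(25,4) · p^5 · (1−p)^21
= 12650 · 0.0001286 · 0.021737 = 0.035361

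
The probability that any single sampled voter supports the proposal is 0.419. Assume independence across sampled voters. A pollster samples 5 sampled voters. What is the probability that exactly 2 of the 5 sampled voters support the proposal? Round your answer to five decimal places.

0.34432

X ~ Binomial(n=5, p=0.419).
P(X=2) = C(5,2) · p^2 · (1−p)^3
= 10 · 0.17556 · 0.19612 = 0.3443154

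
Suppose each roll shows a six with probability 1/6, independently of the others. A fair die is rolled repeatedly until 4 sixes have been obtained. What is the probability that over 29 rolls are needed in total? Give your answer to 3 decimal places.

0.264

Needing more than 29 rolls ⇔ fewer than 4 successes in the first 29. With X ~ Binomial(29, 0.166667), P(Y > 29) = P(X ≤ 3).
  k=0: C(29,0)·0.166667^0·0.833333^29 = 0.00506
  k=1: C(29,1)·0.166667^1·0.833333^28 = 0.02932
  k=2: C(29,2)·0.166667^2·0.833333^27 = 0.08210
  k=3: C(29,3)·0.166667^3·0.833333^26 = 0.14778
P(X ≤ 3) = 0.26425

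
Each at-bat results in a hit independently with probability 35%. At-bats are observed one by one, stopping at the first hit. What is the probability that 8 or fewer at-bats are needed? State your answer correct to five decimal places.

Y = number of at-bats to the first success; geometric, p = 0.35.
P(Y ≤ 8) = 1 − (1−p)^8 = 1 − 0.0318645 = 0.9681355

0.96814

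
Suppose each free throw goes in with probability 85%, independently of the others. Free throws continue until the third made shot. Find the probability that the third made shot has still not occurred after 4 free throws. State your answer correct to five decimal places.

0.10952

Needing more than 4 free throws ⇔ fewer than 3 successes in the first 4. With X ~ Binomial(4, 0.85), P(Y > 4) = P(X ≤ 2).
  k=0: C(4,0)·0.85^0·0.15^4 = 0.0005062
  k=1: C(4,1)·0.85^1·0.15^3 = 0.0114750
  k=2: C(4,2)·0.85^2·0.15^2 = 0.0975375
P(X ≤ 2) = 0.1095187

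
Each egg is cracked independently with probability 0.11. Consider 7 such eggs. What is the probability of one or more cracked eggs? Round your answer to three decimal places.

0.558

P(at least one) = 1 − P(none) = 1 − (1 − 0.11)^7
= 1 − 0.44231 = 0.55769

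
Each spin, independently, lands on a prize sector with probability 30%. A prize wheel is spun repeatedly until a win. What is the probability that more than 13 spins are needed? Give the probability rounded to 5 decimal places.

0.00969

Y = number of spins to the first success; geometric, p = 0.30.
P(Y > 13) = P(first 13 all fail) = (1−p)^13 = 0.0096889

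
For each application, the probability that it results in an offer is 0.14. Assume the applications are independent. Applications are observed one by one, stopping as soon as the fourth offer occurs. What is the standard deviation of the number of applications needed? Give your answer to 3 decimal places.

Y = total applications until the fourth success; negative binomial with r=4, p=0.14.
SD(Y) = √[r(1−p)/p²] = √(175.51020) = 13.24803

13.248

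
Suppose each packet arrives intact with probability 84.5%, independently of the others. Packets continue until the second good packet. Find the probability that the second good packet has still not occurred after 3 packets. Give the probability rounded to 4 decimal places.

0.0646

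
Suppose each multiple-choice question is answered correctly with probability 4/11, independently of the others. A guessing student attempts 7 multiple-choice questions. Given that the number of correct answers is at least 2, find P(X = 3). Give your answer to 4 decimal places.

0.3499

X ~ Binomial(7, 0.363636). Want P(X=3 | X≥2) = P(X=3) / P(X≥2).
P(X=3) = C(7,3)·0.363636^3·0.636364^4 = 0.275989
P(X≥2) = 1 − 0.042261 − 0.169043 = 0.788696
Ratio = 0.275989 / 0.788696 = 0.349930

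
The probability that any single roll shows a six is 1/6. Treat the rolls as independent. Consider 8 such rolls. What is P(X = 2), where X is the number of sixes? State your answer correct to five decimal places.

X ~ Binomial(n=8, p=0.166667).
P(X=2) = C(8,2) · p^2 · (1−p)^6
= 28 · 0.027778 · 0.3349 = 0.2604762

0.26048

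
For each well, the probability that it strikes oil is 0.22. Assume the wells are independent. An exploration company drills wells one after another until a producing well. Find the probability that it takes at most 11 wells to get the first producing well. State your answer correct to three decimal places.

Y = number of wells to the first success; geometric, p = 0.22.
P(Y ≤ 11) = 1 − (1−p)^11 = 1 − 0.06502 = 0.93498

0.935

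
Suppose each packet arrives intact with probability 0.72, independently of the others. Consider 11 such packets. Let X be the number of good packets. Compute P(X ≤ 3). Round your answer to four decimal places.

0.0027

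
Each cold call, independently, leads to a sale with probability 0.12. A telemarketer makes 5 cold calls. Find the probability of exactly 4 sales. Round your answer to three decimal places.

0.001

X ~ Binomial(n=5, p=0.12).
P(X=4) = C(5,4) · p^4 · (1−p)^1
= 5 · 0.00020736 · 0.88 = 0.00091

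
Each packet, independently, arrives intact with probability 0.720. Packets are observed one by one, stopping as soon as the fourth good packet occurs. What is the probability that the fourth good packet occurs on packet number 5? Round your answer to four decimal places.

0.3010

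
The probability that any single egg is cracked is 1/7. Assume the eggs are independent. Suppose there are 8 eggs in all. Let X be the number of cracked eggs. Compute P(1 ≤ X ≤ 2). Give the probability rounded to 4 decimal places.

0.6151

X ~ Binomial(8, 0.142857); P(1 ≤ X ≤ 2) = Σ C(8,k) p^k (1−p)^(8−k) over k:
  k=1: C(8,1)·0.142857^1·0.857143^7 = 0.388476
  k=2: C(8,2)·0.142857^2·0.857143^6 = 0.226611
Total = 0.615087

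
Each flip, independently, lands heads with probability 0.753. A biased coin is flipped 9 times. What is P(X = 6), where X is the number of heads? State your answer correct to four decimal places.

X ~ Binomial(n=9, p=0.753).
P(X=6) = C(9,6) · p^6 · (1−p)^3
= 84 · 0.18229 · 0.015069 = 0.230749

0.2307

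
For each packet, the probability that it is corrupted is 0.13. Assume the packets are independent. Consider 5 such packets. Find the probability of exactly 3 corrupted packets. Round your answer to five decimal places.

X ~ Binomial(n=5, p=0.13).
P(X=3) = C(5,3) · p^3 · (1−p)^2
= 10 · 0.002197 · 0.7569 = 0.0166291

0.01663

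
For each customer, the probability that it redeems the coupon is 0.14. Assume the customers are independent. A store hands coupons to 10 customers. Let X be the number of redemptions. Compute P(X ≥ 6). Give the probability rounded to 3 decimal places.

X ~ Binomial(10, 0.14); P(X ≥ 6) = Σ C(10,k) p^k (1−p)^(10−k) over k:
  k=6: C(10,6)·0.14^6·0.86^4 = 0.00086
  k=7: C(10,7)·0.14^7·0.86^3 = 0.00008
  k=8: C(10,8)·0.14^8·0.86^2 = 0.00000
  k=9: C(10,9)·0.14^9·0.86^1 = 0.00000
  k=10: C(10,10)·0.14^10·0.86^0 = 0.00000
Total = 0.00095

0.001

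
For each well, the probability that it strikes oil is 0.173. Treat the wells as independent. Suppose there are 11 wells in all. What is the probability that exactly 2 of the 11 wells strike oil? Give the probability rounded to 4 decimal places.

X ~ Binomial(n=11, p=0.173).
P(X=2) = C(11,2) · p^2 · (1−p)^9
= 55 · 0.029929 · 0.18095 = 0.297855

0.2979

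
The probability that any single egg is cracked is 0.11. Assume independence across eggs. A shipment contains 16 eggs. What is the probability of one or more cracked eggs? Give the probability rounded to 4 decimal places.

0.8450

P(at least one) = 1 − P(none) = 1 − (1 − 0.11)^16
= 1 − 0.154967 = 0.845033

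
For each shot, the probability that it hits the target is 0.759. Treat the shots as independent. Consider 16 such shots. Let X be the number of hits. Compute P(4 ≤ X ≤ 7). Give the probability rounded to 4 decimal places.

X ~ Binomial(16, 0.759); P(4 ≤ X ≤ 7) = Σ C(16,k) p^k (1−p)^(16−k) over k:
  k=4: C(16,4)·0.759^4·0.241^12 = 0.000023
  k=5: C(16,5)·0.759^5·0.241^11 = 0.000175
  k=6: C(16,6)·0.759^6·0.241^10 = 0.001012
  k=7: C(16,7)·0.759^7·0.241^9 = 0.004553
Total = 0.005763

0.0058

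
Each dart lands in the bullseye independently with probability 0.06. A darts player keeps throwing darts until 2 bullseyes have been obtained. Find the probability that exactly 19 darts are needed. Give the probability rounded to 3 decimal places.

0.023

Y = trial on which the second success occurs; negative binomial, r=2, p=0.06.
P(Y=19) = C(18,1) · p^2 · (1−p)^17
= 18 · 0.0036 · 0.34928 = 0.02263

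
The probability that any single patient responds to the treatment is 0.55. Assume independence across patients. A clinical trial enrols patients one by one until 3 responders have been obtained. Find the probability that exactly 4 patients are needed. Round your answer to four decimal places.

Y = trial on which the third success occurs; negative binomial, r=3, p=0.55.
P(Y=4) = C(3,2) · p^3 · (1−p)^1
= 3 · 0.16637 · 0.45 = 0.224606

0.2246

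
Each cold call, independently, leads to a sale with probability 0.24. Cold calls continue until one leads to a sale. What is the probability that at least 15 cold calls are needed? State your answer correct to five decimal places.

0.02145

Y = number of cold calls to the first success; geometric, p = 0.24.
P(Y > 14) = P(first 14 all fail) = (1−p)^14 = 0.0214482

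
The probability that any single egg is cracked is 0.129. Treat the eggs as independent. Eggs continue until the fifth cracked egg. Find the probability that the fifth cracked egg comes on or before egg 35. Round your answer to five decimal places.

0.47743

Finishing within 35 eggs ⇔ at least 5 successes in the first 35. With X ~ Binomial(35, 0.129), P(Y ≤ 35) = 1 − P(X ≤ 4).
  k=0: C(35,0)·0.129^0·0.871^35 = 0.0079549
  k=1: C(35,1)·0.129^1·0.871^34 = 0.0412359
  k=2: C(35,2)·0.129^2·0.871^33 = 0.1038235
  k=3: C(35,3)·0.129^3·0.871^32 = 0.1691452
  k=4: C(35,4)·0.129^4·0.871^31 = 0.2004109
1 − 0.5225703 = 0.4774297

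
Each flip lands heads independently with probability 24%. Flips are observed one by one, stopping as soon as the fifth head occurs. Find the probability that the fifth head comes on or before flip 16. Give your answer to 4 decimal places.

0.3341

Finishing within 16 flips ⇔ at least 5 successes in the first 16. With X ~ Binomial(16, 0.24), P(Y ≤ 16) = 1 − P(X ≤ 4).
  k=0: C(16,0)·0.24^0·0.76^16 = 0.012388
  k=1: C(16,1)·0.24^1·0.76^15 = 0.062594
  k=2: C(16,2)·0.24^2·0.76^14 = 0.148250
  k=3: C(16,3)·0.24^3·0.76^13 = 0.218473
  k=4: C(16,4)·0.24^4·0.76^12 = 0.224223
1 − 0.665929 = 0.334071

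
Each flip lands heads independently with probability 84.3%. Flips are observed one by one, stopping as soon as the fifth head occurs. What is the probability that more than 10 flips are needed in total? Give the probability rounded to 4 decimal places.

0.0018

Needing more than 10 flips ⇔ fewer than 5 successes in the first 10. With X ~ Binomial(10, 0.843), P(Y > 10) = P(X ≤ 4).
  k=0: C(10,0)·0.843^0·0.157^10 = 0.000000
  k=1: C(10,1)·0.843^1·0.157^9 = 0.000000
  k=2: C(10,2)·0.843^2·0.157^8 = 0.000012
  k=3: C(10,3)·0.843^3·0.157^7 = 0.000169
  k=4: C(10,4)·0.843^4·0.157^6 = 0.001588
P(X ≤ 4) = 0.001770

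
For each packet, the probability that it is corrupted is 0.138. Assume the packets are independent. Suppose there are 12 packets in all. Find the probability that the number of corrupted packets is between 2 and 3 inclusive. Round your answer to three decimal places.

X ~ Binomial(12, 0.138); P(2 ≤ X ≤ 3) = Σ C(12,k) p^k (1−p)^(12−k) over k:
  k=2: C(12,2)·0.138^2·0.862^10 = 0.28469
  k=3: C(12,3)·0.138^3·0.862^9 = 0.15192
Total = 0.43662

0.437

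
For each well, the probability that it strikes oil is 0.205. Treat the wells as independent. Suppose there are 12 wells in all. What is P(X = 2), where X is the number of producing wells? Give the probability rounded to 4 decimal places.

0.2797

X ~ Binomial(n=12, p=0.205).
P(X=2) = C(12,2) · p^2 · (1−p)^10
= 66 · 0.042025 · 0.10085 = 0.279720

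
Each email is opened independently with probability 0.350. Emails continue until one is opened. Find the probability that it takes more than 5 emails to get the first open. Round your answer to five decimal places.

Y = number of emails to the first success; geometric, p = 0.35.
P(Y > 5) = P(first 5 all fail) = (1−p)^5 = 0.1160291

0.11603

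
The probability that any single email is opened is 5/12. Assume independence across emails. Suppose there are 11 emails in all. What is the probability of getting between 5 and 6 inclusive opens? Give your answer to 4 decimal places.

X ~ Binomial(11, 0.416667); P(5 ≤ X ≤ 6) = Σ C(11,k) p^k (1−p)^(11−k) over k:
  k=5: C(11,5)·0.416667^5·0.583333^6 = 0.228605
  k=6: C(11,6)·0.416667^6·0.583333^5 = 0.163290
Total = 0.391895

0.3919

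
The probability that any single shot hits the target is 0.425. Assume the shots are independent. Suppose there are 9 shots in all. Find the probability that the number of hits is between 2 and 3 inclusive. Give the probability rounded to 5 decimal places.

X ~ Binomial(9, 0.425); P(2 ≤ X ≤ 3) = Σ C(9,k) p^k (1−p)^(9−k) over k:
  k=2: C(9,2)·0.425^2·0.575^7 = 0.1351311
  k=3: C(9,3)·0.425^3·0.575^6 = 0.2330522
Total = 0.3681833

0.36818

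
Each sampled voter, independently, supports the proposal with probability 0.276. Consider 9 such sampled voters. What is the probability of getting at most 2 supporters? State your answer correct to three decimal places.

0.528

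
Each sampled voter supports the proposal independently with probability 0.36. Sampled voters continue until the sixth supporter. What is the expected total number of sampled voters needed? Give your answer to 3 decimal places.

16.667

Y = total sampled voters until the sixth success; negative binomial with r=6, p=0.36.
E[Y] = r / p = 6 / 0.36 = 16.66667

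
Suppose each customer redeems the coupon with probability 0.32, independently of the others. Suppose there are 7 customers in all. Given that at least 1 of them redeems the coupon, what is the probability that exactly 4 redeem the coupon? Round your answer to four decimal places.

X ~ Binomial(7, 0.32). Want P(X=4 | X≥1) = P(X=4) / P(X≥1).
P(X=4) = C(7,4)·0.32^4·0.68^3 = 0.115397
P(X≥1) = 1 − 0.067230 = 0.932770
Ratio = 0.115397 / 0.932770 = 0.123714

0.1237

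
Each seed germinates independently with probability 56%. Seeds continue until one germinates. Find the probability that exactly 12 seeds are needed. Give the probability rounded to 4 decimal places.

Geometric (trials to first success), p = 0.56.
P(Y = 12) = (1−p)^11 · p = 0.00011967 · 0.56 = 0.000067

0.0001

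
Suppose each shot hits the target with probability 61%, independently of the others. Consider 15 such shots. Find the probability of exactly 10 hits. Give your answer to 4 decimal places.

0.1933

X ~ Binomial(n=15, p=0.61).
P(X=10) = C(15,10) · p^10 · (1−p)^5
= 3003 · 0.0071334 · 0.0090224 = 0.193275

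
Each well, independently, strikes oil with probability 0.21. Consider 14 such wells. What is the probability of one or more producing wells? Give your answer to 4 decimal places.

P(at least one) = 1 − P(none) = 1 − (1 − 0.21)^14
= 1 − 0.036879 = 0.963121

0.9631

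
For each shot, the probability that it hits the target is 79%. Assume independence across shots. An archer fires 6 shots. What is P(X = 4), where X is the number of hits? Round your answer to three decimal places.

X ~ Binomial(n=6, p=0.79).
P(X=4) = C(6,4) · p^4 · (1−p)^2
= 15 · 0.3895 · 0.0441 = 0.25765

0.258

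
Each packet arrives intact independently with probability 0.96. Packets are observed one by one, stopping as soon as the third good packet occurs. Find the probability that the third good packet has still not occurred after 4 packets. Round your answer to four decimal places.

0.0091

Needing more than 4 packets ⇔ fewer than 3 successes in the first 4. With X ~ Binomial(4, 0.96), P(Y > 4) = P(X ≤ 2).
  k=0: C(4,0)·0.96^0·0.04^4 = 0.000003
  k=1: C(4,1)·0.96^1·0.04^3 = 0.000246
  k=2: C(4,2)·0.96^2·0.04^2 = 0.008847
P(X ≤ 2) = 0.009096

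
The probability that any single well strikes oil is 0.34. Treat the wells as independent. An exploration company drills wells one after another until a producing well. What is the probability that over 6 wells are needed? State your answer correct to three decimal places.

0.083

Y = number of wells to the first success; geometric, p = 0.34.
P(Y > 6) = P(first 6 all fail) = (1−p)^6 = 0.08265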